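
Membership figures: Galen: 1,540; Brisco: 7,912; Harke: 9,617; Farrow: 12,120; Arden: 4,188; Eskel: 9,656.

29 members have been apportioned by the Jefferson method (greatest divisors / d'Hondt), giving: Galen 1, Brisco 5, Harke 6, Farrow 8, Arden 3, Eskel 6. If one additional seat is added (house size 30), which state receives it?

Eskel

Priority for the next seat is population ÷ (current seats + 1).
Priorities: Galen 770.000, Brisco 1318.667, Harke 1373.857, Farrow 1346.667, Arden 1047.000, Eskel 1379.429.
Highest priority: Eskel.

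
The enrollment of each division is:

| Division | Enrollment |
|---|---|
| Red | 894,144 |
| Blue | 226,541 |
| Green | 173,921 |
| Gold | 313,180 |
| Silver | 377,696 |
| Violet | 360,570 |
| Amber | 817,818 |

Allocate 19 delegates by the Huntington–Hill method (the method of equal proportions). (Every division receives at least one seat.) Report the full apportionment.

Red 6; Blue 1; Green 1; Gold 2; Silver 2; Violet 2; Amber 5

With divisor 161718: modified quotas Red 5.529, Blue 1.401, Green 1.075, Gold 1.937, Silver 2.336, Violet 2.230, Amber 5.057.
Geometric-mean thresholds: Red √(5·6)=5.477, Blue √(1·2)=1.414, Green √(1·2)=1.414, Gold √(1·2)=1.414, Silver √(2·3)=2.449, Violet √(2·3)=2.449, Amber √(5·6)=5.477.
Each quota rounded against its threshold gives Red 6, Blue 1, Green 1, Gold 2, Silver 2, Violet 2, Amber 5 (total 19).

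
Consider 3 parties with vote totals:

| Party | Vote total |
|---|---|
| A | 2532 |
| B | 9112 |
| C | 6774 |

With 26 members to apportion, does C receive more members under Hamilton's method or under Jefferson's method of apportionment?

Hamilton: A 4, B 13, C 9.
Jefferson: A 3, B 13, C 10.
C gets 9 under Hamilton and 10 under Jefferson.

Jefferson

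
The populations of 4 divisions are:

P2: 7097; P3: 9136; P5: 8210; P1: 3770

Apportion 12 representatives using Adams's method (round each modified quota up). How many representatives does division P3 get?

Standard divisor 28213/12 ≈ 2351.083; standard quotas: P2 3.019, P3 3.886, P5 3.492, P1 1.604.
Rounding up gives 4, 4, 4, 2 = 14 seats, so the divisor must be adjusted.
With modified divisor 2900: modified quotas P2 2.447, P3 3.150, P5 2.831, P1 1.300.
Rounding up: P2 3, P3 4, P5 3, P1 2 (total 12).
P3 receives 4.

4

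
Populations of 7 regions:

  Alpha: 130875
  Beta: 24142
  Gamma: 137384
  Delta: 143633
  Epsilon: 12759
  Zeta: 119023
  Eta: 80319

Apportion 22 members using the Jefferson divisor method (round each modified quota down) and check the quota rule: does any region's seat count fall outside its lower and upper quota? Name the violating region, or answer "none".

Standard quotas: Alpha 4.442, Beta 0.819, Gamma 4.663, Delta 4.875, Epsilon 0.433, Zeta 4.040, Eta 2.726.
Jefferson allocation: Alpha 5, Beta 0, Gamma 5, Delta 5, Epsilon 0, Zeta 4, Eta 3.
Every allocation lies between the lower and upper quota.

none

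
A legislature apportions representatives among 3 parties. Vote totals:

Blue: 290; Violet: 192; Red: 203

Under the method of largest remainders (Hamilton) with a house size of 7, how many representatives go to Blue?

Total 685; standard divisor 685/7 ≈ 97.857.
Standard quotas: Blue 2.964, Violet 1.962, Red 2.074.
Lower quotas: Blue 2, Violet 1, Red 2 (sum 5, leaving 2 seats).
Remainders in descending order: Blue 0.964, Violet 0.962, Red 0.074.
Largest remainders: Blue, Violet receive the extra seats.
Blue receives 3.

3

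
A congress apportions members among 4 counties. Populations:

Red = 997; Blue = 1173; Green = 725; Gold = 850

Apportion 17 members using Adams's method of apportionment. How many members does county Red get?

Standard divisor 3745/17 ≈ 220.294; standard quotas: Red 4.526, Blue 5.325, Green 3.291, Gold 3.858.
Rounding up gives 5, 6, 4, 4 = 19 seats, so the divisor must be adjusted.
With modified divisor 245: modified quotas Red 4.069, Blue 4.788, Green 2.959, Gold 3.469.
Rounding up: Red 5, Blue 5, Green 3, Gold 4 (total 17).
Red receives 5.

5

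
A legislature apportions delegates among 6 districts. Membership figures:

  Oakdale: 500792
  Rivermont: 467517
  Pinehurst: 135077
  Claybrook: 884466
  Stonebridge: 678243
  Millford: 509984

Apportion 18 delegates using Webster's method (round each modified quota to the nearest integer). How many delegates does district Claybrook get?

Standard divisor 3176079/18 ≈ 176448.833; standard quotas: Oakdale 2.838, Rivermont 2.650, Pinehurst 0.766, Claybrook 5.013, Stonebridge 3.844, Millford 2.890.
Rounding to the nearest integer gives 3, 3, 1, 5, 4, 3 = 19 seats, so the divisor must be adjusted.
With modified divisor 190400: modified quotas Oakdale 2.630, Rivermont 2.455, Pinehurst 0.709, Claybrook 4.645, Stonebridge 3.562, Millford 2.678.
Rounding to the nearest integer: Oakdale 3, Rivermont 2, Pinehurst 1, Claybrook 5, Stonebridge 4, Millford 3 (total 18).
Claybrook receives 5.

5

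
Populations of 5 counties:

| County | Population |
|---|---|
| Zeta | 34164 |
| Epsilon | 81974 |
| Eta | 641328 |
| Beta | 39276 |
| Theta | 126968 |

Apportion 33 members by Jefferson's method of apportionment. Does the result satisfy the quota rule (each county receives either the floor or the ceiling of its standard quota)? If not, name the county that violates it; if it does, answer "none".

Standard quotas: Zeta 1.221, Epsilon 2.929, Eta 22.912, Beta 1.403, Theta 4.536.
Jefferson allocation: Zeta 1, Epsilon 3, Eta 24, Beta 1, Theta 4.
Eta has quota 22.912 (lower 22, upper 23) but receives 24 — outside the quota interval.

Eta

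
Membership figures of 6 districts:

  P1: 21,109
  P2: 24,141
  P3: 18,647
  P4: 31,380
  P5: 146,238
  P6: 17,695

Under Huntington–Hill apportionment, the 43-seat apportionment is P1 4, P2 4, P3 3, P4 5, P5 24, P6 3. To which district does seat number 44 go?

P5

Priority for the next seat is population ÷ (√(s·(s+1))).
Priorities: P1 4720.116, P2 5398.092, P3 5382.925, P4 5729.178, P5 5970.141, P6 5108.107.
Highest priority: P5.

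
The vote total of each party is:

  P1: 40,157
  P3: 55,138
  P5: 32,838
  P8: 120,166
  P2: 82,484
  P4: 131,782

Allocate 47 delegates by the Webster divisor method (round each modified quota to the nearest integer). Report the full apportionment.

Standard divisor 462565/47 ≈ 9841.809; standard quotas: P1 4.080, P3 5.602, P5 3.337, P8 12.210, P2 8.381, P4 13.390.
Rounding to the nearest integer gives 4, 6, 3, 12, 8, 13 = 46 seats, so the divisor must be adjusted.
With modified divisor 9730: modified quotas P1 4.127, P3 5.667, P5 3.375, P8 12.350, P2 8.477, P4 13.544.
Rounding to the nearest integer: P1 4, P3 6, P5 3, P8 12, P2 8, P4 14 (total 47).

P1: 4; P3: 6; P5: 3; P8: 12; P2: 8; P4: 14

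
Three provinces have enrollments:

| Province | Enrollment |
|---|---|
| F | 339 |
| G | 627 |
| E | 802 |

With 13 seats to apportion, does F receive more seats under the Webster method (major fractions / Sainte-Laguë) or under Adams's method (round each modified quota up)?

Webster: F 2, G 5, E 6.
Adams: F 3, G 4, E 6.
F gets 2 under Webster and 3 under Adams.

Adams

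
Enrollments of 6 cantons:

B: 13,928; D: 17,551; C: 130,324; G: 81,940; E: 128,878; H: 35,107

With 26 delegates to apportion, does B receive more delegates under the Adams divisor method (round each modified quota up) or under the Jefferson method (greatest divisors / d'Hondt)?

Adams

Adams: B 1, D 1, C 8, G 5, E 8, H 3.
Jefferson: B 0, D 1, C 9, G 5, E 9, H 2.
B gets 1 under Adams and 0 under Jefferson.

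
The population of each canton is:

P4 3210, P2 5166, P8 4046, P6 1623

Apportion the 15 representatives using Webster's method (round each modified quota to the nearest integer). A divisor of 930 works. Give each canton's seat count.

P4: 3, P2: 6, P8: 4, P6: 2

With modified divisor 930: modified quotas P4 3.452, P2 5.555, P8 4.351, P6 1.745.
Rounding to the nearest integer: P4 3, P2 6, P8 4, P6 2 (total 15).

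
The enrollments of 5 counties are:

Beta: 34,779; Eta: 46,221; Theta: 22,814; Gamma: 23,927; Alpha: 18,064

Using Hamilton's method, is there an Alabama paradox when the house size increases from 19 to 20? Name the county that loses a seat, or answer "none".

none

At 19 seats: Beta 5, Eta 6, Theta 3, Gamma 3, Alpha 2.
At 20 seats: Beta 5, Eta 6, Theta 3, Gamma 3, Alpha 3.
No county's allocation decreased.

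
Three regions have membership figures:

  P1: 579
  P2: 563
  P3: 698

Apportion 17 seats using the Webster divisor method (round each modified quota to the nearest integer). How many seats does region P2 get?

Standard divisor 1840/17 ≈ 108.235; standard quotas: P1 5.349, P2 5.202, P3 6.449.
Rounding to the nearest integer gives 5, 5, 6 = 16 seats, so the divisor must be adjusted.
With modified divisor 106: modified quotas P1 5.462, P2 5.311, P3 6.585.
Rounding to the nearest integer: P1 5, P2 5, P3 7 (total 17).
P2 receives 5.

5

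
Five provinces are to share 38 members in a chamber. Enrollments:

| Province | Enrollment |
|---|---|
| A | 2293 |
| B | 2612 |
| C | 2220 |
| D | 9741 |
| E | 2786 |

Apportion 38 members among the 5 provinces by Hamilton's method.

Total 19652; standard divisor 19652/38 ≈ 517.158.
Standard quotas: A 4.4338, B 5.0507, C 4.2927, D 18.8356, E 5.3871.
Lower quotas: A 4, B 5, C 4, D 18, E 5 (sum 36, leaving 2 seats).
Remainders in descending order: D 0.8356, A 0.4338, E 0.3871, C 0.2927, B 0.0507.
The surplus seats go to D, A.

A: 5, B: 5, C: 4, D: 19, E: 5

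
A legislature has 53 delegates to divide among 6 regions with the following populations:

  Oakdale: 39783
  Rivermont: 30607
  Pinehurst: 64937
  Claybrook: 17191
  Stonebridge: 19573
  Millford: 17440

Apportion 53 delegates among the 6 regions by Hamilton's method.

Standard divisor: 189531 ÷ 53 ≈ 3576.057.
Standard quotas: Oakdale 11.1248, Rivermont 8.5589, Pinehurst 18.1588, Claybrook 4.8073, Stonebridge 5.4733, Millford 4.8769.
Lower quotas: Oakdale 11, Rivermont 8, Pinehurst 18, Claybrook 4, Stonebridge 5, Millford 4 (sum 50, leaving 3 seats).
Remainders in descending order: Millford 0.8769, Claybrook 0.8073, Rivermont 0.5589, Stonebridge 0.4733, Pinehurst 0.1588, Oakdale 0.1248.
Largest remainders: Millford, Claybrook, Rivermont receive the extra seats.

Oakdale 11, Rivermont 9, Pinehurst 18, Claybrook 5, Stonebridge 5, Millford 5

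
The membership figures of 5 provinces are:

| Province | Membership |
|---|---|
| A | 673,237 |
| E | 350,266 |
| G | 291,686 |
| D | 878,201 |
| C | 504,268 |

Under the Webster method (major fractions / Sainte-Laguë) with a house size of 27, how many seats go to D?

Standard divisor 2697658/27 ≈ 99913.259; standard quotas: A 6.738, E 3.506, G 2.919, D 8.790, C 5.047.
Rounding to the nearest integer gives 7, 4, 3, 9, 5 = 28 seats, so the divisor must be adjusted.
With modified divisor 101700: modified quotas A 6.620, E 3.444, G 2.868, D 8.635, C 4.958.
Rounding to the nearest integer: A 7, E 3, G 3, D 9, C 5 (total 27).
D receives 9.

9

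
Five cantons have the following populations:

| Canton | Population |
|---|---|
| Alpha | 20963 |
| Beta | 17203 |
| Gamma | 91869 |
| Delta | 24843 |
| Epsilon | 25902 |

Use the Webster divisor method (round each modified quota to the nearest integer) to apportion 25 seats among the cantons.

Alpha: 3; Beta: 2; Gamma: 13; Delta: 3; Epsilon: 4

Standard divisor 180780/25 ≈ 7231.2; standard quotas: Alpha 2.899, Beta 2.379, Gamma 12.705, Delta 3.436, Epsilon 3.582.
Rounding to the nearest integer gives Alpha 3, Beta 2, Gamma 13, Delta 3, Epsilon 4 — total 25, matching the house size, so no adjustment is needed.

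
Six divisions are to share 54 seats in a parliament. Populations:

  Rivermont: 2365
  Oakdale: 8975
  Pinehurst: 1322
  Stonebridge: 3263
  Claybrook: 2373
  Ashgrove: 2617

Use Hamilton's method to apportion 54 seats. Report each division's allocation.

Standard divisor: 20915 ÷ 54 ≈ 387.315.
Standard quotas: Rivermont 6.1061, Oakdale 23.1724, Pinehurst 3.4132, Stonebridge 8.4247, Claybrook 6.1268, Ashgrove 6.7568.
Lower quotas: Rivermont 6, Oakdale 23, Pinehurst 3, Stonebridge 8, Claybrook 6, Ashgrove 6 (sum 52, leaving 2 seats).
Remainders in descending order: Ashgrove 0.7568, Stonebridge 0.4247, Pinehurst 0.4132, Oakdale 0.1724, Claybrook 0.1268, Rivermont 0.1061.
Largest remainders: Ashgrove, Stonebridge receive the extra seats.

Rivermont 6; Oakdale 23; Pinehurst 3; Stonebridge 9; Claybrook 6; Ashgrove 7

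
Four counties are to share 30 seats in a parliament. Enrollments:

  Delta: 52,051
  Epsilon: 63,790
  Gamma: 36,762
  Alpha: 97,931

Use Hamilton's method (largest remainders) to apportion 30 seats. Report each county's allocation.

Delta: 6; Epsilon: 8; Gamma: 4; Alpha: 12

The standard divisor is 250534/30 ≈ 8351.133.
Standard quotas: Delta 6.2328, Epsilon 7.6385, Gamma 4.4020, Alpha 11.7267.
Lower quotas: Delta 6, Epsilon 7, Gamma 4, Alpha 11 (sum 28, leaving 2 seats).
Remainders in descending order: Alpha 0.7267, Epsilon 0.6385, Gamma 0.4020, Delta 0.2328.
The surplus seats go to Alpha, Epsilon.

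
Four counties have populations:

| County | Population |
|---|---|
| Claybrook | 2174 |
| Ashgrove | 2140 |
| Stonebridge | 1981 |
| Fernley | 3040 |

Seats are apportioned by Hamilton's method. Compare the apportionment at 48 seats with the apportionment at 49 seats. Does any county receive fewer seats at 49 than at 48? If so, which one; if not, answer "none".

At 48 seats: Claybrook 11, Ashgrove 11, Stonebridge 10, Fernley 16.
At 49 seats: Claybrook 12, Ashgrove 11, Stonebridge 10, Fernley 16.
No county's allocation decreased.

none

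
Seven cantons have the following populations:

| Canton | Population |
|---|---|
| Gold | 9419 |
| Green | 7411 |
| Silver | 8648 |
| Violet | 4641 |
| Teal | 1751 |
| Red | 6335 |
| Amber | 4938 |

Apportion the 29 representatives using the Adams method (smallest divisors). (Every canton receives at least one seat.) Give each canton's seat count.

Standard divisor 43143/29 ≈ 1487.69; standard quotas: Gold 6.331, Green 4.982, Silver 5.813, Violet 3.120, Teal 1.177, Red 4.258, Amber 3.319.
Rounding up gives 7, 5, 6, 4, 2, 5, 4 = 33 seats, so the divisor must be adjusted.
With modified divisor 1700: modified quotas Gold 5.541, Green 4.359, Silver 5.087, Violet 2.730, Teal 1.030, Red 3.726, Amber 2.905.
Rounding up: Gold 6, Green 5, Silver 6, Violet 3, Teal 2, Red 4, Amber 3 (total 29).

Gold 6, Green 5, Silver 6, Violet 3, Teal 2, Red 4, Amber 3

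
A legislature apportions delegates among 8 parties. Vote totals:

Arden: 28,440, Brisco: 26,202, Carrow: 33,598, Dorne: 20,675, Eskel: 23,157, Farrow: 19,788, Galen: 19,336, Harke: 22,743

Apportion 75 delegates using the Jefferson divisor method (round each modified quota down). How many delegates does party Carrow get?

13

Standard divisor 193939/75 ≈ 2585.853; standard quotas: Arden 10.998, Brisco 10.133, Carrow 12.993, Dorne 7.995, Eskel 8.955, Farrow 7.652, Galen 7.478, Harke 8.795.
Rounding down gives 10, 10, 12, 7, 8, 7, 7, 8 = 69 seats, so the divisor must be adjusted.
With modified divisor 2450: modified quotas Arden 11.608, Brisco 10.695, Carrow 13.713, Dorne 8.439, Eskel 9.452, Farrow 8.077, Galen 7.892, Harke 9.283.
Rounding down: Arden 11, Brisco 10, Carrow 13, Dorne 8, Eskel 9, Farrow 8, Galen 7, Harke 9 (total 75).
Carrow receives 13.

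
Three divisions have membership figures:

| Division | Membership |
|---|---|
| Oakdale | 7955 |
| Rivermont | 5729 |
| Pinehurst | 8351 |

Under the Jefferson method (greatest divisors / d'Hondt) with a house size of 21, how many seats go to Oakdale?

Standard divisor 22035/21 ≈ 1049.286; standard quotas: Oakdale 7.581, Rivermont 5.460, Pinehurst 7.959.
Rounding down gives 7, 5, 7 = 19 seats, so the divisor must be adjusted.
With modified divisor 970: modified quotas Oakdale 8.201, Rivermont 5.906, Pinehurst 8.609.
Rounding down: Oakdale 8, Rivermont 5, Pinehurst 8 (total 21).
Oakdale receives 8.

8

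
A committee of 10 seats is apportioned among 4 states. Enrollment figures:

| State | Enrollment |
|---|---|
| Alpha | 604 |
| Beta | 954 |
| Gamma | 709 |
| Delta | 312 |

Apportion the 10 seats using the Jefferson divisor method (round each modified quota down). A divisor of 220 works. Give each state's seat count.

Alpha=2; Beta=4; Gamma=3; Delta=1

With modified divisor 220: modified quotas Alpha 2.745, Beta 4.336, Gamma 3.223, Delta 1.418.
Rounding down: Alpha 2, Beta 4, Gamma 3, Delta 1 (total 10).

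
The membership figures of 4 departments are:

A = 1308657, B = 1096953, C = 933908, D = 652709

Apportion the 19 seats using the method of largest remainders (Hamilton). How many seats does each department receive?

Standard divisor: 3992227 ÷ 19 ≈ 210117.211.
Standard quotas: A 6.2282, B 5.2207, C 4.4447, D 3.1064.
Lower quotas: A 6, B 5, C 4, D 3 (sum 18, leaving 1 seat).
Remainders in descending order: C 0.4447, A 0.2282, B 0.2207, D 0.1064.
Largest remainder: C receives the extra seat.

A 6; B 5; C 5; D 3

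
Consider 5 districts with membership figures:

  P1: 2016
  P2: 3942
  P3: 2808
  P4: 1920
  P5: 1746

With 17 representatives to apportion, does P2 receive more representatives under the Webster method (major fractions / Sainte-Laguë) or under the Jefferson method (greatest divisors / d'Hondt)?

Webster: P1 3, P2 5, P3 4, P4 3, P5 2.
Jefferson: P1 3, P2 6, P3 4, P4 2, P5 2.
P2 gets 5 under Webster and 6 under Jefferson.

Jefferson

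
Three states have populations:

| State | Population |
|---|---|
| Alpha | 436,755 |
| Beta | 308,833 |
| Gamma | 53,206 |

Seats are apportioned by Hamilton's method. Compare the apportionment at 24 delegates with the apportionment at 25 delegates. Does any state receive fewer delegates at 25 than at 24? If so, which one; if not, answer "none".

At 24 seats: Alpha 13, Beta 9, Gamma 2.
At 25 seats: Alpha 14, Beta 10, Gamma 1.
Gamma drops from 2 to 1.

Gamma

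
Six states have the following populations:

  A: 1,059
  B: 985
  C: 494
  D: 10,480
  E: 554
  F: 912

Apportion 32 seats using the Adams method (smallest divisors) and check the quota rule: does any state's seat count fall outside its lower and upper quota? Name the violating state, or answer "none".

Standard quotas: A 2.340, B 2.176, C 1.091, D 23.154, E 1.224, F 2.015.
Adams allocation: A 3, B 2, C 1, D 22, E 2, F 2.
D has quota 23.154 (lower 23, upper 24) but receives 22 — outside the quota interval.

D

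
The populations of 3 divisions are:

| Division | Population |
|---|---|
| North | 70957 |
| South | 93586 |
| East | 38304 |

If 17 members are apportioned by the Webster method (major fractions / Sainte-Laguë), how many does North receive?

6

Standard divisor 202847/17 ≈ 11932.176; standard quotas: North 5.947, South 7.843, East 3.210.
Rounding to the nearest integer gives North 6, South 8, East 3 — total 17, matching the house size, so no adjustment is needed.
North receives 6.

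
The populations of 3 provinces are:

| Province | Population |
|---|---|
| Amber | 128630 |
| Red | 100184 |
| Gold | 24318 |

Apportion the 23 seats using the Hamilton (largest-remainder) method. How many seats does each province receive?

Total 253132; standard divisor 253132/23 ≈ 11005.739.
Standard quotas: Amber 11.6875, Red 9.1029, Gold 2.2096.
Lower quotas: Amber 11, Red 9, Gold 2 (sum 22, leaving 1 seat).
Remainders in descending order: Amber 0.6875, Gold 0.2096, Red 0.1029.
The surplus seat goes to Amber.

Amber 12, Red 9, Gold 2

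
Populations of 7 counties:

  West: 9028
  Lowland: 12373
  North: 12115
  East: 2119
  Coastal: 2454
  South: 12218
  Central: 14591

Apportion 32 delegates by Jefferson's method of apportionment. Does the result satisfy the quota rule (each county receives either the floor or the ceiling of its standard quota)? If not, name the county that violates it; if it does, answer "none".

Standard quotas: West 4.452, Lowland 6.101, North 5.974, East 1.045, Coastal 1.210, South 6.024, Central 7.195.
Jefferson allocation: West 4, Lowland 6, North 6, East 1, Coastal 1, South 6, Central 8.
Every allocation lies between the lower and upper quota.

none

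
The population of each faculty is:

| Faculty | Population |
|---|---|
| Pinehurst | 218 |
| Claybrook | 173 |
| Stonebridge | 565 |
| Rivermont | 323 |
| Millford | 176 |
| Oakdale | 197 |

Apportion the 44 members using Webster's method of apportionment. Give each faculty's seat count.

Pinehurst 6, Claybrook 5, Stonebridge 15, Rivermont 8, Millford 5, Oakdale 5

Standard divisor 1652/44 ≈ 37.545; standard quotas: Pinehurst 5.806, Claybrook 4.608, Stonebridge 15.048, Rivermont 8.603, Millford 4.688, Oakdale 5.247.
Rounding to the nearest integer gives 6, 5, 15, 9, 5, 5 = 45 seats, so the divisor must be adjusted.
With modified divisor 38.2: modified quotas Pinehurst 5.707, Claybrook 4.529, Stonebridge 14.791, Rivermont 8.455, Millford 4.607, Oakdale 5.157.
Rounding to the nearest integer: Pinehurst 6, Claybrook 5, Stonebridge 15, Rivermont 8, Millford 5, Oakdale 5 (total 44).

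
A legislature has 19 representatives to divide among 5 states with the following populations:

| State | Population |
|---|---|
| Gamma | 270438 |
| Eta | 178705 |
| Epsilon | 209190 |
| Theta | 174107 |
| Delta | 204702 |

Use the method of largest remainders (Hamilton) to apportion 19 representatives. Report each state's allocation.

Gamma 5, Eta 3, Epsilon 4, Theta 3, Delta 4

Total 1037142; standard divisor 1037142/19 ≈ 54586.421.
Standard quotas: Gamma 4.9543, Eta 3.2738, Epsilon 3.8323, Theta 3.1896, Delta 3.7501.
Lower quotas: Gamma 4, Eta 3, Epsilon 3, Theta 3, Delta 3 (sum 16, leaving 3 seats).
Remainders in descending order: Gamma 0.9543, Epsilon 0.8323, Delta 0.7501, Eta 0.2738, Theta 0.1896.
The surplus seats go to Gamma, Epsilon, Delta.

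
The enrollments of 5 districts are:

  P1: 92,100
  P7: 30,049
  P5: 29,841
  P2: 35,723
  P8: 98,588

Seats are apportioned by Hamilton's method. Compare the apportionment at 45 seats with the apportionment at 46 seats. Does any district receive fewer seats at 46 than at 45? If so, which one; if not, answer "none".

At 45 seats: P1 14, P7 5, P5 5, P2 6, P8 15.
At 46 seats: P1 15, P7 5, P5 5, P2 5, P8 16.
P2 drops from 6 to 5.

P2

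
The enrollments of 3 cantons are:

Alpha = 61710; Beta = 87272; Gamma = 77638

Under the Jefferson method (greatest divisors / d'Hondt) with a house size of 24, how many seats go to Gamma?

Standard divisor 226620/24 ≈ 9442.5; standard quotas: Alpha 6.535, Beta 9.242, Gamma 8.222.
Rounding down gives 6, 9, 8 = 23 seats, so the divisor must be adjusted.
With modified divisor 8770: modified quotas Alpha 7.036, Beta 9.951, Gamma 8.853.
Rounding down: Alpha 7, Beta 9, Gamma 8 (total 24).
Gamma receives 8.

8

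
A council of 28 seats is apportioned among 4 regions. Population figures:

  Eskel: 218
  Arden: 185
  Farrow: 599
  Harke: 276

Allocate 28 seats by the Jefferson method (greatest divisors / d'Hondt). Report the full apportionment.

Eskel: 5, Arden: 4, Farrow: 13, Harke: 6

Standard divisor 1278/28 ≈ 45.643; standard quotas: Eskel 4.776, Arden 4.053, Farrow 13.124, Harke 6.047.
Rounding down gives 4, 4, 13, 6 = 27 seats, so the divisor must be adjusted.
With modified divisor 43: modified quotas Eskel 5.070, Arden 4.302, Farrow 13.930, Harke 6.419.
Rounding down: Eskel 5, Arden 4, Farrow 13, Harke 6 (total 28).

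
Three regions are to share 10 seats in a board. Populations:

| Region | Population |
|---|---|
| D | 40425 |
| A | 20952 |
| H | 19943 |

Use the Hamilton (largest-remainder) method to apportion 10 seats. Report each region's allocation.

Total 81320; standard divisor 81320/10 = 8132.
Standard quotas: D 4.9711, A 2.5765, H 2.4524.
Lower quotas: D 4, A 2, H 2 (sum 8, leaving 2 seats).
Remainders in descending order: D 0.9711, A 0.5765, H 0.4524.
Largest remainders: D, A receive the extra seats.

D 5, A 3, H 2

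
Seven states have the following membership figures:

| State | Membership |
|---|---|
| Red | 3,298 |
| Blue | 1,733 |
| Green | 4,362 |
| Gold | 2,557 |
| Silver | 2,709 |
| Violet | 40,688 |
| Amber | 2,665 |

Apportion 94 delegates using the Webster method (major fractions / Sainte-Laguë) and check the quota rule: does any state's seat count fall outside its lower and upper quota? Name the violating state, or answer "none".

Violet

Standard quotas: Red 5.344, Blue 2.808, Green 7.068, Gold 4.143, Silver 4.390, Violet 65.929, Amber 4.318.
Webster allocation: Red 5, Blue 3, Green 7, Gold 4, Silver 4, Violet 67, Amber 4.
Violet has quota 65.929 (lower 65, upper 66) but receives 67 — outside the quota interval.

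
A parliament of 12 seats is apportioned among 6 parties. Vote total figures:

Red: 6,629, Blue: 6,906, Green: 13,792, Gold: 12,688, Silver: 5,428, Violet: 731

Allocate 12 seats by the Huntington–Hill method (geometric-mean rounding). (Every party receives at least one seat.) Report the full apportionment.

Red: 2; Blue: 2; Green: 3; Gold: 3; Silver: 1; Violet: 1

With divisor 4334: modified quotas Red 1.530, Blue 1.593, Green 3.182, Gold 2.928, Silver 1.252, Violet 0.169.
Geometric-mean thresholds: Red √(1·2)=1.414, Blue √(1·2)=1.414, Green √(3·4)=3.464, Gold √(2·3)=2.449, Silver √(1·2)=1.414, Violet (min 1).
Each quota rounded against its threshold gives Red 2, Blue 2, Green 3, Gold 3, Silver 1, Violet 1 (total 12).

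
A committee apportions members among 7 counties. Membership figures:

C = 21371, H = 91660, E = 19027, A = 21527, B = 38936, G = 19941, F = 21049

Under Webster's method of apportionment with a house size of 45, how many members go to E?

4

Standard divisor 233511/45 ≈ 5189.133; standard quotas: C 4.118, H 17.664, E 3.667, A 4.148, B 7.503, G 3.843, F 4.056.
Rounding to the nearest integer gives 4, 18, 4, 4, 8, 4, 4 = 46 seats, so the divisor must be adjusted.
With modified divisor 5210: modified quotas C 4.102, H 17.593, E 3.652, A 4.132, B 7.473, G 3.827, F 4.040.
Rounding to the nearest integer: C 4, H 18, E 4, A 4, B 7, G 4, F 4 (total 45).
E receives 4.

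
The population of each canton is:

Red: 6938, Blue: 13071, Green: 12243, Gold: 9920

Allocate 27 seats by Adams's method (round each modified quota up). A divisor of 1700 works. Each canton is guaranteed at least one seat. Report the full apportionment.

With modified divisor 1700: modified quotas Red 4.081, Blue 7.689, Green 7.202, Gold 5.835.
Rounding up: Red 5, Blue 8, Green 8, Gold 6 (total 27).

Red=5, Blue=8, Green=8, Gold=6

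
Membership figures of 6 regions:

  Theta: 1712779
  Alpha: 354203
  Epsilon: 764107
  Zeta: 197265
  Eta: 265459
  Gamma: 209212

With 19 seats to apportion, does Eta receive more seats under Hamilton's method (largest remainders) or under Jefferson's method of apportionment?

Hamilton: Theta 9, Alpha 2, Epsilon 4, Zeta 1, Eta 2, Gamma 1.
Jefferson: Theta 10, Alpha 2, Epsilon 4, Zeta 1, Eta 1, Gamma 1.
Eta gets 2 under Hamilton and 1 under Jefferson.

Hamilton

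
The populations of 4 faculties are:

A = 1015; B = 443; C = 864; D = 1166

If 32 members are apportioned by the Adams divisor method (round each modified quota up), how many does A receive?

9

Standard divisor 3488/32 ≈ 109; standard quotas: A 9.312, B 4.064, C 7.927, D 10.697.
Rounding up gives 10, 5, 8, 11 = 34 seats, so the divisor must be adjusted.
With modified divisor 115: modified quotas A 8.826, B 3.852, C 7.513, D 10.139.
Rounding up: A 9, B 4, C 8, D 11 (total 32).
A receives 9.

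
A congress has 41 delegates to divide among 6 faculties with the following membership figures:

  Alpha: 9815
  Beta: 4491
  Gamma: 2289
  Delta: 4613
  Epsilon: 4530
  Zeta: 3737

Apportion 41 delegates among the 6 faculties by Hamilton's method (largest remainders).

Standard divisor: 29475 ÷ 41 ≈ 718.902.
Standard quotas: Alpha 13.6528, Beta 6.2470, Gamma 3.1840, Delta 6.4167, Epsilon 6.3013, Zeta 5.1982.
Lower quotas: Alpha 13, Beta 6, Gamma 3, Delta 6, Epsilon 6, Zeta 5 (sum 39, leaving 2 seats).
Remainders in descending order: Alpha 0.6528, Delta 0.4167, Epsilon 0.3013, Beta 0.2470, Zeta 0.1982, Gamma 0.1840.
The surplus seats go to Alpha, Delta.

Alpha 14, Beta 6, Gamma 3, Delta 7, Epsilon 6, Zeta 5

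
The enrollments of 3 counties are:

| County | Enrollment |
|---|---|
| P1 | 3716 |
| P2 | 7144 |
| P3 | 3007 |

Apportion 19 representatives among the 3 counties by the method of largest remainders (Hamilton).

Standard divisor: 13867 ÷ 19 ≈ 729.842.
Standard quotas: P1 5.0915, P2 9.7884, P3 4.1201.
Lower quotas: P1 5, P2 9, P3 4 (sum 18, leaving 1 seat).
Remainders in descending order: P2 0.7884, P3 0.1201, P1 0.0915.
The surplus seat goes to P2.

P1=5, P2=10, P3=4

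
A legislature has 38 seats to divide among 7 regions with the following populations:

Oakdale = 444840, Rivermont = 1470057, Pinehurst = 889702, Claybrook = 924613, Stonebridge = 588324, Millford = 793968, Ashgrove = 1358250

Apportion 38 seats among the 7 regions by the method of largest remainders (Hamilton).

Oakdale: 3, Rivermont: 9, Pinehurst: 5, Claybrook: 5, Stonebridge: 3, Millford: 5, Ashgrove: 8

Standard divisor: 6469754 ÷ 38 ≈ 170256.684.
Standard quotas: Oakdale 2.6128, Rivermont 8.6344, Pinehurst 5.2257, Claybrook 5.4307, Stonebridge 3.4555, Millford 4.6634, Ashgrove 7.9777.
Lower quotas: Oakdale 2, Rivermont 8, Pinehurst 5, Claybrook 5, Stonebridge 3, Millford 4, Ashgrove 7 (sum 34, leaving 4 seats).
Remainders in descending order: Ashgrove 0.9777, Millford 0.6634, Rivermont 0.6344, Oakdale 0.6128, Stonebridge 0.4555, Claybrook 0.4307, Pinehurst 0.2257.
Largest remainders: Ashgrove, Millford, Rivermont, Oakdale receive the extra seats.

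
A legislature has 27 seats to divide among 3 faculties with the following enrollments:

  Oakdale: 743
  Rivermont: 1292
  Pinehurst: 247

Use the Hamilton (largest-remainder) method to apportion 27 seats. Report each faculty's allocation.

Oakdale 9, Rivermont 15, Pinehurst 3

Total 2282; standard divisor 2282/27 ≈ 84.519.
Standard quotas: Oakdale 8.791, Rivermont 15.287, Pinehurst 2.922.
Lower quotas: Oakdale 8, Rivermont 15, Pinehurst 2 (sum 25, leaving 2 seats).
Remainders in descending order: Pinehurst 0.922, Oakdale 0.791, Rivermont 0.287.
The surplus seats go to Pinehurst, Oakdale.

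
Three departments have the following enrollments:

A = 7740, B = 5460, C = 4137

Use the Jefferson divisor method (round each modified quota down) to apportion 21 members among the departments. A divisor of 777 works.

With modified divisor 777: modified quotas A 9.961, B 7.027, C 5.324.
Rounding down: A 9, B 7, C 5 (total 21).

A 9, B 7, C 5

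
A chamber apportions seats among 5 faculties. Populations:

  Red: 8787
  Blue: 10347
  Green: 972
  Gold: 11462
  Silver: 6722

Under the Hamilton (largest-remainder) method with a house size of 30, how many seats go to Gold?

Total 38290; standard divisor 38290/30 ≈ 1276.333.
Standard quotas: Red 6.8846, Blue 8.1068, Green 0.7616, Gold 8.9804, Silver 5.2666.
Lower quotas: Red 6, Blue 8, Green 0, Gold 8, Silver 5 (sum 27, leaving 3 seats).
Remainders in descending order: Gold 0.9804, Red 0.8846, Green 0.7616, Silver 0.2666, Blue 0.1068.
Largest remainders: Gold, Red, Green receive the extra seats.
Gold receives 9.

9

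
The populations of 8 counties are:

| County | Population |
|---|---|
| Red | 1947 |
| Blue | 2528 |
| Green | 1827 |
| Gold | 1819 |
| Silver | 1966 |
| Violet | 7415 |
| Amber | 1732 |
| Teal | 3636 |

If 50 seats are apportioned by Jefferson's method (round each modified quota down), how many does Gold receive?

Standard divisor 22870/50 ≈ 457.4; standard quotas: Red 4.257, Blue 5.527, Green 3.994, Gold 3.977, Silver 4.298, Violet 16.211, Amber 3.787, Teal 7.949.
Rounding down gives 4, 5, 3, 3, 4, 16, 3, 7 = 45 seats, so the divisor must be adjusted.
With modified divisor 430: modified quotas Red 4.528, Blue 5.879, Green 4.249, Gold 4.230, Silver 4.572, Violet 17.244, Amber 4.028, Teal 8.456.
Rounding down: Red 4, Blue 5, Green 4, Gold 4, Silver 4, Violet 17, Amber 4, Teal 8 (total 50).
Gold receives 4.

4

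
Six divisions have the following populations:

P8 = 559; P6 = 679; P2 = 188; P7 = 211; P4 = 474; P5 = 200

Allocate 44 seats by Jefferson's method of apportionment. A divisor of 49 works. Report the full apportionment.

P8=11, P6=13, P2=3, P7=4, P4=9, P5=4

With modified divisor 49: modified quotas P8 11.408, P6 13.857, P2 3.837, P7 4.306, P4 9.673, P5 4.082.
Rounding down: P8 11, P6 13, P2 3, P7 4, P4 9, P5 4 (total 44).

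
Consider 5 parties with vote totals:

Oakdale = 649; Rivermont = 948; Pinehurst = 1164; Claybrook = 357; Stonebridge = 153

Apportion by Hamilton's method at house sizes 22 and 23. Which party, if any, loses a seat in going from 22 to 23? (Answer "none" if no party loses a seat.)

At 22 seats: Oakdale 4, Rivermont 6, Pinehurst 8, Claybrook 3, Stonebridge 1.
At 23 seats: Oakdale 5, Rivermont 7, Pinehurst 8, Claybrook 2, Stonebridge 1.
Claybrook drops from 3 to 2.

Claybrook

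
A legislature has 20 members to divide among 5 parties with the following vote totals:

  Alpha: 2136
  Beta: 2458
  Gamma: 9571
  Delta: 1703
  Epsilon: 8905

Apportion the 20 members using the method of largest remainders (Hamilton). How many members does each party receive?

Alpha 2, Beta 2, Gamma 8, Delta 1, Epsilon 7

The standard divisor is 24773/20 ≈ 1238.65.
Standard quotas: Alpha 1.7245, Beta 1.9844, Gamma 7.7270, Delta 1.3749, Epsilon 7.1893.
Lower quotas: Alpha 1, Beta 1, Gamma 7, Delta 1, Epsilon 7 (sum 17, leaving 3 seats).
Remainders in descending order: Beta 0.9844, Gamma 0.7270, Alpha 0.7245, Delta 0.3749, Epsilon 0.1893.
The surplus seats go to Beta, Gamma, Alpha.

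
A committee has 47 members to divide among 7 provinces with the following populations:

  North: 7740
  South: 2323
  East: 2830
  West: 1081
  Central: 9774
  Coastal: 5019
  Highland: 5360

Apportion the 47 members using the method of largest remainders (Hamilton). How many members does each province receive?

North 11, South 3, East 4, West 2, Central 13, Coastal 7, Highland 7

Standard divisor: 34127 ÷ 47 ≈ 726.106.
Standard quotas: North 10.6596, South 3.1993, East 3.8975, West 1.4888, Central 13.4608, Coastal 6.9122, Highland 7.3818.
Lower quotas: North 10, South 3, East 3, West 1, Central 13, Coastal 6, Highland 7 (sum 43, leaving 4 seats).
Remainders in descending order: Coastal 0.9122, East 0.8975, North 0.6596, West 0.4888, Central 0.4608, Highland 0.3818, South 0.1993.
The surplus seats go to Coastal, East, North, West.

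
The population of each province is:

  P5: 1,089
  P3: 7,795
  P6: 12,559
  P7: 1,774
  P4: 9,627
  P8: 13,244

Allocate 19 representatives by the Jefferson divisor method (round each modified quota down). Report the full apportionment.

Standard divisor 46088/19 ≈ 2425.684; standard quotas: P5 0.449, P3 3.214, P6 5.178, P7 0.731, P4 3.969, P8 5.460.
Rounding down gives 0, 3, 5, 0, 3, 5 = 16 seats, so the divisor must be adjusted.
With modified divisor 2000: modified quotas P5 0.544, P3 3.897, P6 6.279, P7 0.887, P4 4.814, P8 6.622.
Rounding down: P5 0, P3 3, P6 6, P7 0, P4 4, P8 6 (total 19).

P5=0, P3=3, P6=6, P7=0, P4=4, P8=6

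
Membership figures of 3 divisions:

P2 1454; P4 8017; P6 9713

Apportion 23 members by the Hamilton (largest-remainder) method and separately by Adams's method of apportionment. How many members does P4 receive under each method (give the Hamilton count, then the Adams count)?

Hamilton: P2 2, P4 9, P6 12.
Adams: P2 2, P4 10, P6 11.
P4 gets 9 under Hamilton and 10 under Adams.

9 and 10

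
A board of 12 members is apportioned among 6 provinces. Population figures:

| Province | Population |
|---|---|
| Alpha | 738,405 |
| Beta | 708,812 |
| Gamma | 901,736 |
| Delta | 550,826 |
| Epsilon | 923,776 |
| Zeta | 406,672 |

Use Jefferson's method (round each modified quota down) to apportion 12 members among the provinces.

Alpha: 2; Beta: 2; Gamma: 3; Delta: 1; Epsilon: 3; Zeta: 1

Standard divisor 4230227/12 ≈ 352518.917; standard quotas: Alpha 2.095, Beta 2.011, Gamma 2.558, Delta 1.563, Epsilon 2.621, Zeta 1.154.
Rounding down gives 2, 2, 2, 1, 2, 1 = 10 seats, so the divisor must be adjusted.
With modified divisor 288000: modified quotas Alpha 2.564, Beta 2.461, Gamma 3.131, Delta 1.913, Epsilon 3.208, Zeta 1.412.
Rounding down: Alpha 2, Beta 2, Gamma 3, Delta 1, Epsilon 3, Zeta 1 (total 12).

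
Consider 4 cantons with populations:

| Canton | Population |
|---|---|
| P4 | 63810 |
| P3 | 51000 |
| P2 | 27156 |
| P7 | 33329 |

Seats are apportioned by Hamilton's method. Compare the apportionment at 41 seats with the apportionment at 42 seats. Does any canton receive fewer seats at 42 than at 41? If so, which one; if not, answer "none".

none

At 41 seats: P4 15, P3 12, P2 6, P7 8.
At 42 seats: P4 15, P3 12, P2 7, P7 8.
No canton's allocation decreased.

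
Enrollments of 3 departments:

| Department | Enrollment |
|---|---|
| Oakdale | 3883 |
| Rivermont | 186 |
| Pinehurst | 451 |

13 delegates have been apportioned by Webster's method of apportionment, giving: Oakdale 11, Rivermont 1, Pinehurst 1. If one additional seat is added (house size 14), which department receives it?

Oakdale

Priority for the next seat is population ÷ (current seats + 0.5).
Priorities: Oakdale 337.652, Rivermont 124.000, Pinehurst 300.667.
Highest priority: Oakdale.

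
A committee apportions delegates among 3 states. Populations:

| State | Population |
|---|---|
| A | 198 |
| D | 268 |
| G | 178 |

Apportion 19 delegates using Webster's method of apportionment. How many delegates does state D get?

8

Standard divisor 644/19 ≈ 33.895; standard quotas: A 5.842, D 7.907, G 5.252.
Rounding to the nearest integer gives A 6, D 8, G 5 — total 19, matching the house size, so no adjustment is needed.
D receives 8.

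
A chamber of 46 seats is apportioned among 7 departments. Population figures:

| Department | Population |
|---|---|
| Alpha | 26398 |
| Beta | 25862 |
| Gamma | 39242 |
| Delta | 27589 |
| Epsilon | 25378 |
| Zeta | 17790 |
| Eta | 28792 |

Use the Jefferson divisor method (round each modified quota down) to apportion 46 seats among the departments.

Alpha=6, Beta=6, Gamma=10, Delta=7, Epsilon=6, Zeta=4, Eta=7

Standard divisor 191051/46 ≈ 4153.283; standard quotas: Alpha 6.356, Beta 6.227, Gamma 9.448, Delta 6.643, Epsilon 6.110, Zeta 4.283, Eta 6.932.
Rounding down gives 6, 6, 9, 6, 6, 4, 6 = 43 seats, so the divisor must be adjusted.
With modified divisor 3800: modified quotas Alpha 6.947, Beta 6.806, Gamma 10.327, Delta 7.260, Epsilon 6.678, Zeta 4.682, Eta 7.577.
Rounding down: Alpha 6, Beta 6, Gamma 10, Delta 7, Epsilon 6, Zeta 4, Eta 7 (total 46).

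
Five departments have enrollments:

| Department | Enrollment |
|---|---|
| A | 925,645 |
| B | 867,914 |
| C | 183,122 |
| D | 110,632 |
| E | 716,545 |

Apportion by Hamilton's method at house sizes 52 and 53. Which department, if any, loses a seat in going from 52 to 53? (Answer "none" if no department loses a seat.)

At 52 seats: A 17, B 16, C 4, D 2, E 13.
At 53 seats: A 18, B 16, C 3, D 2, E 14.
C drops from 4 to 3.

C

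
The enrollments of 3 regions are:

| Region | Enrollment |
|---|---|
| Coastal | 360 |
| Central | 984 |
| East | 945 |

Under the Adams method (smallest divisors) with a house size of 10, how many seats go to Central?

4

Standard divisor 2289/10 ≈ 228.9; standard quotas: Coastal 1.573, Central 4.299, East 4.128.
Rounding up gives 2, 5, 5 = 12 seats, so the divisor must be adjusted.
With modified divisor 300: modified quotas Coastal 1.200, Central 3.280, East 3.150.
Rounding up: Coastal 2, Central 4, East 4 (total 10).
Central receives 4.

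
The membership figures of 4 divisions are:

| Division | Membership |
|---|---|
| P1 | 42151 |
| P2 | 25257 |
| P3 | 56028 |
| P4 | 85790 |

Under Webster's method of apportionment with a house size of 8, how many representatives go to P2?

1

Standard divisor 209226/8 ≈ 26153.25; standard quotas: P1 1.612, P2 0.966, P3 2.142, P4 3.280.
Rounding to the nearest integer gives P1 2, P2 1, P3 2, P4 3 — total 8, matching the house size, so no adjustment is needed.
P2 receives 1.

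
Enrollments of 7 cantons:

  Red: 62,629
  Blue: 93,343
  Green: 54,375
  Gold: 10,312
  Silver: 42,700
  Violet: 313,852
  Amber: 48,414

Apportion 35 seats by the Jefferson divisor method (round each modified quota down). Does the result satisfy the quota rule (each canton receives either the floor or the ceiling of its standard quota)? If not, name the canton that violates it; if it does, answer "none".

Standard quotas: Red 3.504, Blue 5.222, Green 3.042, Gold 0.577, Silver 2.389, Violet 17.558, Amber 2.708.
Jefferson allocation: Red 3, Blue 5, Green 3, Gold 0, Silver 2, Violet 19, Amber 3.
Violet has quota 17.558 (lower 17, upper 18) but receives 19 — outside the quota interval.

Violet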